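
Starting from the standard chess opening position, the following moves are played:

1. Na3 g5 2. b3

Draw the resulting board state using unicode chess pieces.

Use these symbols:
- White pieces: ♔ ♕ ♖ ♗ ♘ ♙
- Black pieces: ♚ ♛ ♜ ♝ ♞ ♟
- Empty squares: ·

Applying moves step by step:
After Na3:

♜ ♞ ♝ ♛ ♚ ♝ ♞ ♜
♟ ♟ ♟ ♟ ♟ ♟ ♟ ♟
· · · · · · · ·
· · · · · · · ·
· · · · · · · ·
♘ · · · · · · ·
♙ ♙ ♙ ♙ ♙ ♙ ♙ ♙
♖ · ♗ ♕ ♔ ♗ ♘ ♖


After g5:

♜ ♞ ♝ ♛ ♚ ♝ ♞ ♜
♟ ♟ ♟ ♟ ♟ ♟ · ♟
· · · · · · · ·
· · · · · · ♟ ·
· · · · · · · ·
♘ · · · · · · ·
♙ ♙ ♙ ♙ ♙ ♙ ♙ ♙
♖ · ♗ ♕ ♔ ♗ ♘ ♖


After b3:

♜ ♞ ♝ ♛ ♚ ♝ ♞ ♜
♟ ♟ ♟ ♟ ♟ ♟ · ♟
· · · · · · · ·
· · · · · · ♟ ·
· · · · · · · ·
♘ ♙ · · · · · ·
♙ · ♙ ♙ ♙ ♙ ♙ ♙
♖ · ♗ ♕ ♔ ♗ ♘ ♖



  a b c d e f g h
  ─────────────────
8│♜ ♞ ♝ ♛ ♚ ♝ ♞ ♜│8
7│♟ ♟ ♟ ♟ ♟ ♟ · ♟│7
6│· · · · · · · ·│6
5│· · · · · · ♟ ·│5
4│· · · · · · · ·│4
3│♘ ♙ · · · · · ·│3
2│♙ · ♙ ♙ ♙ ♙ ♙ ♙│2
1│♖ · ♗ ♕ ♔ ♗ ♘ ♖│1
  ─────────────────
  a b c d e f g h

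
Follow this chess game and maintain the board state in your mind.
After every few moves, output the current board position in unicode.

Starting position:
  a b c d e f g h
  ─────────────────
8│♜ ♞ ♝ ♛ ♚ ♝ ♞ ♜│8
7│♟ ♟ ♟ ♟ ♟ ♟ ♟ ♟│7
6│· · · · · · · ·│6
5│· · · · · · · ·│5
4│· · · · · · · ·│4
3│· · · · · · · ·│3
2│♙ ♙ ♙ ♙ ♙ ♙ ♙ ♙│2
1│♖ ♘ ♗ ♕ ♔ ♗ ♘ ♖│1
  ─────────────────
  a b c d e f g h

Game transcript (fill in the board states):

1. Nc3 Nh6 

  a b c d e f g h
  ─────────────────
8│♜ ♞ ♝ ♛ ♚ ♝ · ♜│8
7│♟ ♟ ♟ ♟ ♟ ♟ ♟ ♟│7
6│· · · · · · · ♞│6
5│· · · · · · · ·│5
4│· · · · · · · ·│4
3│· · ♘ · · · · ·│3
2│♙ ♙ ♙ ♙ ♙ ♙ ♙ ♙│2
1│♖ · ♗ ♕ ♔ ♗ ♘ ♖│1
  ─────────────────
  a b c d e f g h

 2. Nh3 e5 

  a b c d e f g h
  ─────────────────
8│♜ ♞ ♝ ♛ ♚ ♝ · ♜│8
7│♟ ♟ ♟ ♟ · ♟ ♟ ♟│7
6│· · · · · · · ♞│6
5│· · · · ♟ · · ·│5
4│· · · · · · · ·│4
3│· · ♘ · · · · ♘│3
2│♙ ♙ ♙ ♙ ♙ ♙ ♙ ♙│2
1│♖ · ♗ ♕ ♔ ♗ · ♖│1
  ─────────────────
  a b c d e f g h

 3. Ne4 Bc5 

  a b c d e f g h
  ─────────────────
8│♜ ♞ ♝ ♛ ♚ · · ♜│8
7│♟ ♟ ♟ ♟ · ♟ ♟ ♟│7
6│· · · · · · · ♞│6
5│· · ♝ · ♟ · · ·│5
4│· · · · ♘ · · ·│4
3│· · · · · · · ♘│3
2│♙ ♙ ♙ ♙ ♙ ♙ ♙ ♙│2
1│♖ · ♗ ♕ ♔ ♗ · ♖│1
  ─────────────────
  a b c d e f g h

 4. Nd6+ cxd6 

  a b c d e f g h
  ─────────────────
8│♜ ♞ ♝ ♛ ♚ · · ♜│8
7│♟ ♟ · ♟ · ♟ ♟ ♟│7
6│· · · ♟ · · · ♞│6
5│· · ♝ · ♟ · · ·│5
4│· · · · · · · ·│4
3│· · · · · · · ♘│3
2│♙ ♙ ♙ ♙ ♙ ♙ ♙ ♙│2
1│♖ · ♗ ♕ ♔ ♗ · ♖│1
  ─────────────────
  a b c d e f g h

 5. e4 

  a b c d e f g h
  ─────────────────
8│♜ ♞ ♝ ♛ ♚ · · ♜│8
7│♟ ♟ · ♟ · ♟ ♟ ♟│7
6│· · · ♟ · · · ♞│6
5│· · ♝ · ♟ · · ·│5
4│· · · · ♙ · · ·│4
3│· · · · · · · ♘│3
2│♙ ♙ ♙ ♙ · ♙ ♙ ♙│2
1│♖ · ♗ ♕ ♔ ♗ · ♖│1
  ─────────────────
  a b c d e f g h


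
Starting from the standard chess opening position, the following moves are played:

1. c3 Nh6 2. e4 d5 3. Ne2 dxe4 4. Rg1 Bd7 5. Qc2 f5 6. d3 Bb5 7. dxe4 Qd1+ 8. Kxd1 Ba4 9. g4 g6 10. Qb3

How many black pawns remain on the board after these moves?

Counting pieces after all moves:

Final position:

  a b c d e f g h
  ─────────────────
8│♜ ♞ · · ♚ ♝ · ♜│8
7│♟ ♟ ♟ · ♟ · · ♟│7
6│· · · · · · ♟ ♞│6
5│· · · · · ♟ · ·│5
4│♝ · · · ♙ · ♙ ·│4
3│· ♕ ♙ · · · · ·│3
2│♙ ♙ · · ♘ ♙ · ♙│2
1│♖ ♘ ♗ ♔ · ♗ ♖ ·│1
  ─────────────────
  a b c d e f g h


7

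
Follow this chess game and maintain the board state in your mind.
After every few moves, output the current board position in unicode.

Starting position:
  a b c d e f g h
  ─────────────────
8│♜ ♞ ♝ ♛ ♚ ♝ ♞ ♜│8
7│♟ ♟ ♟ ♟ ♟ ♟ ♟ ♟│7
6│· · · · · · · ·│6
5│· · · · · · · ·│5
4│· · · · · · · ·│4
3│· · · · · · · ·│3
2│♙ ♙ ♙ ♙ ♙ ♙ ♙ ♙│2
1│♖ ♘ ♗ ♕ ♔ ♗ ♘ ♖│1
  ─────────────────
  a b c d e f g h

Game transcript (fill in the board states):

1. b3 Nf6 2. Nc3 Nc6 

  a b c d e f g h
  ─────────────────
8│♜ · ♝ ♛ ♚ ♝ · ♜│8
7│♟ ♟ ♟ ♟ ♟ ♟ ♟ ♟│7
6│· · ♞ · · ♞ · ·│6
5│· · · · · · · ·│5
4│· · · · · · · ·│4
3│· ♙ ♘ · · · · ·│3
2│♙ · ♙ ♙ ♙ ♙ ♙ ♙│2
1│♖ · ♗ ♕ ♔ ♗ ♘ ♖│1
  ─────────────────
  a b c d e f g h

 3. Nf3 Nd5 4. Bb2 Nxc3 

  a b c d e f g h
  ─────────────────
8│♜ · ♝ ♛ ♚ ♝ · ♜│8
7│♟ ♟ ♟ ♟ ♟ ♟ ♟ ♟│7
6│· · ♞ · · · · ·│6
5│· · · · · · · ·│5
4│· · · · · · · ·│4
3│· ♙ ♞ · · ♘ · ·│3
2│♙ ♗ ♙ ♙ ♙ ♙ ♙ ♙│2
1│♖ · · ♕ ♔ ♗ · ♖│1
  ─────────────────
  a b c d e f g h

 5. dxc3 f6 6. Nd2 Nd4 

  a b c d e f g h
  ─────────────────
8│♜ · ♝ ♛ ♚ ♝ · ♜│8
7│♟ ♟ ♟ ♟ ♟ · ♟ ♟│7
6│· · · · · ♟ · ·│6
5│· · · · · · · ·│5
4│· · · ♞ · · · ·│4
3│· ♙ ♙ · · · · ·│3
2│♙ ♗ ♙ ♘ ♙ ♙ ♙ ♙│2
1│♖ · · ♕ ♔ ♗ · ♖│1
  ─────────────────
  a b c d e f g h



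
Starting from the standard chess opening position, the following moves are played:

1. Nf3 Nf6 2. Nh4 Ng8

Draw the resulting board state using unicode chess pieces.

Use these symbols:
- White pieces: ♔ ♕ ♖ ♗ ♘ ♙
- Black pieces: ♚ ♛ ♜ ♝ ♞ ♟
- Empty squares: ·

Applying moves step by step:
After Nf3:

♜ ♞ ♝ ♛ ♚ ♝ ♞ ♜
♟ ♟ ♟ ♟ ♟ ♟ ♟ ♟
· · · · · · · ·
· · · · · · · ·
· · · · · · · ·
· · · · · ♘ · ·
♙ ♙ ♙ ♙ ♙ ♙ ♙ ♙
♖ ♘ ♗ ♕ ♔ ♗ · ♖


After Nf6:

♜ ♞ ♝ ♛ ♚ ♝ · ♜
♟ ♟ ♟ ♟ ♟ ♟ ♟ ♟
· · · · · ♞ · ·
· · · · · · · ·
· · · · · · · ·
· · · · · ♘ · ·
♙ ♙ ♙ ♙ ♙ ♙ ♙ ♙
♖ ♘ ♗ ♕ ♔ ♗ · ♖


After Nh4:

♜ ♞ ♝ ♛ ♚ ♝ · ♜
♟ ♟ ♟ ♟ ♟ ♟ ♟ ♟
· · · · · ♞ · ·
· · · · · · · ·
· · · · · · · ♘
· · · · · · · ·
♙ ♙ ♙ ♙ ♙ ♙ ♙ ♙
♖ ♘ ♗ ♕ ♔ ♗ · ♖


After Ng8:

♜ ♞ ♝ ♛ ♚ ♝ ♞ ♜
♟ ♟ ♟ ♟ ♟ ♟ ♟ ♟
· · · · · · · ·
· · · · · · · ·
· · · · · · · ♘
· · · · · · · ·
♙ ♙ ♙ ♙ ♙ ♙ ♙ ♙
♖ ♘ ♗ ♕ ♔ ♗ · ♖



  a b c d e f g h
  ─────────────────
8│♜ ♞ ♝ ♛ ♚ ♝ ♞ ♜│8
7│♟ ♟ ♟ ♟ ♟ ♟ ♟ ♟│7
6│· · · · · · · ·│6
5│· · · · · · · ·│5
4│· · · · · · · ♘│4
3│· · · · · · · ·│3
2│♙ ♙ ♙ ♙ ♙ ♙ ♙ ♙│2
1│♖ ♘ ♗ ♕ ♔ ♗ · ♖│1
  ─────────────────
  a b c d e f g h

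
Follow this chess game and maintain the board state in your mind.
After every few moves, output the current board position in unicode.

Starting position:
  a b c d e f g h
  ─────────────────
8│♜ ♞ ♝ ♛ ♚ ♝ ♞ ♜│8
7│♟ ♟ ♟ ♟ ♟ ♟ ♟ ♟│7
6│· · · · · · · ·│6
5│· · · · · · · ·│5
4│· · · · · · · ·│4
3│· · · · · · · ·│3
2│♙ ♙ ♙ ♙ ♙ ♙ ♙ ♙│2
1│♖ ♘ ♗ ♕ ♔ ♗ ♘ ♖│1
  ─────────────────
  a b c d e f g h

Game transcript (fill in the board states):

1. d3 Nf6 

  a b c d e f g h
  ─────────────────
8│♜ ♞ ♝ ♛ ♚ ♝ · ♜│8
7│♟ ♟ ♟ ♟ ♟ ♟ ♟ ♟│7
6│· · · · · ♞ · ·│6
5│· · · · · · · ·│5
4│· · · · · · · ·│4
3│· · · ♙ · · · ·│3
2│♙ ♙ ♙ · ♙ ♙ ♙ ♙│2
1│♖ ♘ ♗ ♕ ♔ ♗ ♘ ♖│1
  ─────────────────
  a b c d e f g h

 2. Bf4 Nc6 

  a b c d e f g h
  ─────────────────
8│♜ · ♝ ♛ ♚ ♝ · ♜│8
7│♟ ♟ ♟ ♟ ♟ ♟ ♟ ♟│7
6│· · ♞ · · ♞ · ·│6
5│· · · · · · · ·│5
4│· · · · · ♗ · ·│4
3│· · · ♙ · · · ·│3
2│♙ ♙ ♙ · ♙ ♙ ♙ ♙│2
1│♖ ♘ · ♕ ♔ ♗ ♘ ♖│1
  ─────────────────
  a b c d e f g h

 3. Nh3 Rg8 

  a b c d e f g h
  ─────────────────
8│♜ · ♝ ♛ ♚ ♝ ♜ ·│8
7│♟ ♟ ♟ ♟ ♟ ♟ ♟ ♟│7
6│· · ♞ · · ♞ · ·│6
5│· · · · · · · ·│5
4│· · · · · ♗ · ·│4
3│· · · ♙ · · · ♘│3
2│♙ ♙ ♙ · ♙ ♙ ♙ ♙│2
1│♖ ♘ · ♕ ♔ ♗ · ♖│1
  ─────────────────
  a b c d e f g h

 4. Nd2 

  a b c d e f g h
  ─────────────────
8│♜ · ♝ ♛ ♚ ♝ ♜ ·│8
7│♟ ♟ ♟ ♟ ♟ ♟ ♟ ♟│7
6│· · ♞ · · ♞ · ·│6
5│· · · · · · · ·│5
4│· · · · · ♗ · ·│4
3│· · · ♙ · · · ♘│3
2│♙ ♙ ♙ ♘ ♙ ♙ ♙ ♙│2
1│♖ · · ♕ ♔ ♗ · ♖│1
  ─────────────────
  a b c d e f g h


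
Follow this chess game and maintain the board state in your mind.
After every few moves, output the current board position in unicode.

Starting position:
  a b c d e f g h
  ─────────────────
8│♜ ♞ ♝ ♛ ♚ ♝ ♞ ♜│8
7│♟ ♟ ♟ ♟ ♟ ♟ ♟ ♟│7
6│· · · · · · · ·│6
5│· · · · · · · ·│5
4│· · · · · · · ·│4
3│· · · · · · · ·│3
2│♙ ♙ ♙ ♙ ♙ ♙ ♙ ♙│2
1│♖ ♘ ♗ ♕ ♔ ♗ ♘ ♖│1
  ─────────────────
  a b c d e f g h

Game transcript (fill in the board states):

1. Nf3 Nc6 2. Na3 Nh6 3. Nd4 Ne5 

  a b c d e f g h
  ─────────────────
8│♜ · ♝ ♛ ♚ ♝ · ♜│8
7│♟ ♟ ♟ ♟ ♟ ♟ ♟ ♟│7
6│· · · · · · · ♞│6
5│· · · · ♞ · · ·│5
4│· · · ♘ · · · ·│4
3│♘ · · · · · · ·│3
2│♙ ♙ ♙ ♙ ♙ ♙ ♙ ♙│2
1│♖ · ♗ ♕ ♔ ♗ · ♖│1
  ─────────────────
  a b c d e f g h

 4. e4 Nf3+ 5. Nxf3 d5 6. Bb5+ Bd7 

  a b c d e f g h
  ─────────────────
8│♜ · · ♛ ♚ ♝ · ♜│8
7│♟ ♟ ♟ ♝ ♟ ♟ ♟ ♟│7
6│· · · · · · · ♞│6
5│· ♗ · ♟ · · · ·│5
4│· · · · ♙ · · ·│4
3│♘ · · · · ♘ · ·│3
2│♙ ♙ ♙ ♙ · ♙ ♙ ♙│2
1│♖ · ♗ ♕ ♔ · · ♖│1
  ─────────────────
  a b c d e f g h

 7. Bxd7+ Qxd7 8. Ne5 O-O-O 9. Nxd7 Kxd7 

  a b c d e f g h
  ─────────────────
8│· · · ♜ · ♝ · ♜│8
7│♟ ♟ ♟ ♚ ♟ ♟ ♟ ♟│7
6│· · · · · · · ♞│6
5│· · · ♟ · · · ·│5
4│· · · · ♙ · · ·│4
3│♘ · · · · · · ·│3
2│♙ ♙ ♙ ♙ · ♙ ♙ ♙│2
1│♖ · ♗ ♕ ♔ · · ♖│1
  ─────────────────
  a b c d e f g h

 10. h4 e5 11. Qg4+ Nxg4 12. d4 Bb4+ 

  a b c d e f g h
  ─────────────────
8│· · · ♜ · · · ♜│8
7│♟ ♟ ♟ ♚ · ♟ ♟ ♟│7
6│· · · · · · · ·│6
5│· · · ♟ ♟ · · ·│5
4│· ♝ · ♙ ♙ · ♞ ♙│4
3│♘ · · · · · · ·│3
2│♙ ♙ ♙ · · ♙ ♙ ·│2
1│♖ · ♗ · ♔ · · ♖│1
  ─────────────────
  a b c d e f g h

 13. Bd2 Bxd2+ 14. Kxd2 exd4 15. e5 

  a b c d e f g h
  ─────────────────
8│· · · ♜ · · · ♜│8
7│♟ ♟ ♟ ♚ · ♟ ♟ ♟│7
6│· · · · · · · ·│6
5│· · · ♟ ♙ · · ·│5
4│· · · ♟ · · ♞ ♙│4
3│♘ · · · · · · ·│3
2│♙ ♙ ♙ ♔ · ♙ ♙ ·│2
1│♖ · · · · · · ♖│1
  ─────────────────
  a b c d e f g h


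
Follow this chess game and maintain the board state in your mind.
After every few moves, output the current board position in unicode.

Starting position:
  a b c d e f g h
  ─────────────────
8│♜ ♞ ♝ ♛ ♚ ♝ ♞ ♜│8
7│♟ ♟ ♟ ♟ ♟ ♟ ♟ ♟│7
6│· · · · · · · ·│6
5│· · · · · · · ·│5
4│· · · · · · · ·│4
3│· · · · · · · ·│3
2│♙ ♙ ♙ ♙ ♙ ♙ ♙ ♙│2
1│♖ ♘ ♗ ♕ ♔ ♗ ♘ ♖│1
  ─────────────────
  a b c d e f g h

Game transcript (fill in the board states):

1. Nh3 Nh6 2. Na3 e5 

  a b c d e f g h
  ─────────────────
8│♜ ♞ ♝ ♛ ♚ ♝ · ♜│8
7│♟ ♟ ♟ ♟ · ♟ ♟ ♟│7
6│· · · · · · · ♞│6
5│· · · · ♟ · · ·│5
4│· · · · · · · ·│4
3│♘ · · · · · · ♘│3
2│♙ ♙ ♙ ♙ ♙ ♙ ♙ ♙│2
1│♖ · ♗ ♕ ♔ ♗ · ♖│1
  ─────────────────
  a b c d e f g h

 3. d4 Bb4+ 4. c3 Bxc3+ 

  a b c d e f g h
  ─────────────────
8│♜ ♞ ♝ ♛ ♚ · · ♜│8
7│♟ ♟ ♟ ♟ · ♟ ♟ ♟│7
6│· · · · · · · ♞│6
5│· · · · ♟ · · ·│5
4│· · · ♙ · · · ·│4
3│♘ · ♝ · · · · ♘│3
2│♙ ♙ · · ♙ ♙ ♙ ♙│2
1│♖ · ♗ ♕ ♔ ♗ · ♖│1
  ─────────────────
  a b c d e f g h

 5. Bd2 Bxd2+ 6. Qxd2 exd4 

  a b c d e f g h
  ─────────────────
8│♜ ♞ ♝ ♛ ♚ · · ♜│8
7│♟ ♟ ♟ ♟ · ♟ ♟ ♟│7
6│· · · · · · · ♞│6
5│· · · · · · · ·│5
4│· · · ♟ · · · ·│4
3│♘ · · · · · · ♘│3
2│♙ ♙ · ♕ ♙ ♙ ♙ ♙│2
1│♖ · · · ♔ ♗ · ♖│1
  ─────────────────
  a b c d e f g h

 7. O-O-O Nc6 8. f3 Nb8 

  a b c d e f g h
  ─────────────────
8│♜ ♞ ♝ ♛ ♚ · · ♜│8
7│♟ ♟ ♟ ♟ · ♟ ♟ ♟│7
6│· · · · · · · ♞│6
5│· · · · · · · ·│5
4│· · · ♟ · · · ·│4
3│♘ · · · · ♙ · ♘│3
2│♙ ♙ · ♕ ♙ · ♙ ♙│2
1│· · ♔ ♖ · ♗ · ♖│1
  ─────────────────
  a b c d e f g h

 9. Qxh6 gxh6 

  a b c d e f g h
  ─────────────────
8│♜ ♞ ♝ ♛ ♚ · · ♜│8
7│♟ ♟ ♟ ♟ · ♟ · ♟│7
6│· · · · · · · ♟│6
5│· · · · · · · ·│5
4│· · · ♟ · · · ·│4
3│♘ · · · · ♙ · ♘│3
2│♙ ♙ · · ♙ · ♙ ♙│2
1│· · ♔ ♖ · ♗ · ♖│1
  ─────────────────
  a b c d e f g h


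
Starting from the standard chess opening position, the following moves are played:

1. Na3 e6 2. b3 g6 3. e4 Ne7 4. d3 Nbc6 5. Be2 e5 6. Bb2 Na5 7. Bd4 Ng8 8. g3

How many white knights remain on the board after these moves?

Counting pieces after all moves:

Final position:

  a b c d e f g h
  ─────────────────
8│♜ · ♝ ♛ ♚ ♝ ♞ ♜│8
7│♟ ♟ ♟ ♟ · ♟ · ♟│7
6│· · · · · · ♟ ·│6
5│♞ · · · ♟ · · ·│5
4│· · · ♗ ♙ · · ·│4
3│♘ ♙ · ♙ · · ♙ ·│3
2│♙ · ♙ · ♗ ♙ · ♙│2
1│♖ · · ♕ ♔ · ♘ ♖│1
  ─────────────────
  a b c d e f g h


2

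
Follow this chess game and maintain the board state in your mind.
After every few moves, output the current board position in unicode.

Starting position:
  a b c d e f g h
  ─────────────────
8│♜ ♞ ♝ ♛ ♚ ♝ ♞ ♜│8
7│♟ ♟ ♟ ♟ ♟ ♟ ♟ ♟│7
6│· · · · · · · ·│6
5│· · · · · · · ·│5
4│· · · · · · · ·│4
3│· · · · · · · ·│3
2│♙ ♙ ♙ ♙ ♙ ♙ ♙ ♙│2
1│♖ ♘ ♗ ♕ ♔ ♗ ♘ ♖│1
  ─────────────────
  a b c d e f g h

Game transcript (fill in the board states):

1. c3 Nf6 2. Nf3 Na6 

  a b c d e f g h
  ─────────────────
8│♜ · ♝ ♛ ♚ ♝ · ♜│8
7│♟ ♟ ♟ ♟ ♟ ♟ ♟ ♟│7
6│♞ · · · · ♞ · ·│6
5│· · · · · · · ·│5
4│· · · · · · · ·│4
3│· · ♙ · · ♘ · ·│3
2│♙ ♙ · ♙ ♙ ♙ ♙ ♙│2
1│♖ ♘ ♗ ♕ ♔ ♗ · ♖│1
  ─────────────────
  a b c d e f g h

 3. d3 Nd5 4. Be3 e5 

  a b c d e f g h
  ─────────────────
8│♜ · ♝ ♛ ♚ ♝ · ♜│8
7│♟ ♟ ♟ ♟ · ♟ ♟ ♟│7
6│♞ · · · · · · ·│6
5│· · · ♞ ♟ · · ·│5
4│· · · · · · · ·│4
3│· · ♙ ♙ ♗ ♘ · ·│3
2│♙ ♙ · · ♙ ♙ ♙ ♙│2
1│♖ ♘ · ♕ ♔ ♗ · ♖│1
  ─────────────────
  a b c d e f g h

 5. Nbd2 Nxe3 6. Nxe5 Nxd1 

  a b c d e f g h
  ─────────────────
8│♜ · ♝ ♛ ♚ ♝ · ♜│8
7│♟ ♟ ♟ ♟ · ♟ ♟ ♟│7
6│♞ · · · · · · ·│6
5│· · · · ♘ · · ·│5
4│· · · · · · · ·│4
3│· · ♙ ♙ · · · ·│3
2│♙ ♙ · ♘ ♙ ♙ ♙ ♙│2
1│♖ · · ♞ ♔ ♗ · ♖│1
  ─────────────────
  a b c d e f g h

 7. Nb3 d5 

  a b c d e f g h
  ─────────────────
8│♜ · ♝ ♛ ♚ ♝ · ♜│8
7│♟ ♟ ♟ · · ♟ ♟ ♟│7
6│♞ · · · · · · ·│6
5│· · · ♟ ♘ · · ·│5
4│· · · · · · · ·│4
3│· ♘ ♙ ♙ · · · ·│3
2│♙ ♙ · · ♙ ♙ ♙ ♙│2
1│♖ · · ♞ ♔ ♗ · ♖│1
  ─────────────────
  a b c d e f g h


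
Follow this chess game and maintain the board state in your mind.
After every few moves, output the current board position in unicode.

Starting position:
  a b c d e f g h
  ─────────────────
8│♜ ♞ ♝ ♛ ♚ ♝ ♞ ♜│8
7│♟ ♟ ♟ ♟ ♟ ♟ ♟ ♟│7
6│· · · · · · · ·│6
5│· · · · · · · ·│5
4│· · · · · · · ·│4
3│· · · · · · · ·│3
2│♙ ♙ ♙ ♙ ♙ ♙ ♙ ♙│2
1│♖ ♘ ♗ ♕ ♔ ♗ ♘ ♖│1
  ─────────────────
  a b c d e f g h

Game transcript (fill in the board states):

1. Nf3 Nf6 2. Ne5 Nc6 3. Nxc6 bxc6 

  a b c d e f g h
  ─────────────────
8│♜ · ♝ ♛ ♚ ♝ · ♜│8
7│♟ · ♟ ♟ ♟ ♟ ♟ ♟│7
6│· · ♟ · · ♞ · ·│6
5│· · · · · · · ·│5
4│· · · · · · · ·│4
3│· · · · · · · ·│3
2│♙ ♙ ♙ ♙ ♙ ♙ ♙ ♙│2
1│♖ ♘ ♗ ♕ ♔ ♗ · ♖│1
  ─────────────────
  a b c d e f g h

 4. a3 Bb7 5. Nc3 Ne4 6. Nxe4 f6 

  a b c d e f g h
  ─────────────────
8│♜ · · ♛ ♚ ♝ · ♜│8
7│♟ ♝ ♟ ♟ ♟ · ♟ ♟│7
6│· · ♟ · · ♟ · ·│6
5│· · · · · · · ·│5
4│· · · · ♘ · · ·│4
3│♙ · · · · · · ·│3
2│· ♙ ♙ ♙ ♙ ♙ ♙ ♙│2
1│♖ · ♗ ♕ ♔ ♗ · ♖│1
  ─────────────────
  a b c d e f g h

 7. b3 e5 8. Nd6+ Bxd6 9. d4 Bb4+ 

  a b c d e f g h
  ─────────────────
8│♜ · · ♛ ♚ · · ♜│8
7│♟ ♝ ♟ ♟ · · ♟ ♟│7
6│· · ♟ · · ♟ · ·│6
5│· · · · ♟ · · ·│5
4│· ♝ · ♙ · · · ·│4
3│♙ ♙ · · · · · ·│3
2│· · ♙ · ♙ ♙ ♙ ♙│2
1│♖ · ♗ ♕ ♔ ♗ · ♖│1
  ─────────────────
  a b c d e f g h

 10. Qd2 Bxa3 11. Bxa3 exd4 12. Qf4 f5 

  a b c d e f g h
  ─────────────────
8│♜ · · ♛ ♚ · · ♜│8
7│♟ ♝ ♟ ♟ · · ♟ ♟│7
6│· · ♟ · · · · ·│6
5│· · · · · ♟ · ·│5
4│· · · ♟ · ♕ · ·│4
3│♗ ♙ · · · · · ·│3
2│· · ♙ · ♙ ♙ ♙ ♙│2
1│♖ · · · ♔ ♗ · ♖│1
  ─────────────────
  a b c d e f g h

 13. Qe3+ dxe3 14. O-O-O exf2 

  a b c d e f g h
  ─────────────────
8│♜ · · ♛ ♚ · · ♜│8
7│♟ ♝ ♟ ♟ · · ♟ ♟│7
6│· · ♟ · · · · ·│6
5│· · · · · ♟ · ·│5
4│· · · · · · · ·│4
3│♗ ♙ · · · · · ·│3
2│· · ♙ · ♙ ♟ ♙ ♙│2
1│· · ♔ ♖ · ♗ · ♖│1
  ─────────────────
  a b c d e f g h


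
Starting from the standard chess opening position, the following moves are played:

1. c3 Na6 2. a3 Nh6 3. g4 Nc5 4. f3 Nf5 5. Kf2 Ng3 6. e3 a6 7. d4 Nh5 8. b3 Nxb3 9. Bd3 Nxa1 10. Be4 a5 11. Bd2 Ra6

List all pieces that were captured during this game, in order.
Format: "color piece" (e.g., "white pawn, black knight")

Tracking captures:
  Nxb3: captured white pawn
  Nxa1: captured white rook

white pawn, white rook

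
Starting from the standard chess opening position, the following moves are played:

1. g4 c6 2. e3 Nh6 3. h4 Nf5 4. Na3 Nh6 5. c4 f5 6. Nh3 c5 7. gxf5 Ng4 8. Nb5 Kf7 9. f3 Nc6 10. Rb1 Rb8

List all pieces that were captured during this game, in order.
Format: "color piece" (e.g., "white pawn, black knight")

Tracking captures:
  gxf5: captured black pawn

black pawn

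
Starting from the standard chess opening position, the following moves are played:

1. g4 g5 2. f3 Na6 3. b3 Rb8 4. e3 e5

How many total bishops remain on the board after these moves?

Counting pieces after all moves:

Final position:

  a b c d e f g h
  ─────────────────
8│· ♜ ♝ ♛ ♚ ♝ ♞ ♜│8
7│♟ ♟ ♟ ♟ · ♟ · ♟│7
6│♞ · · · · · · ·│6
5│· · · · ♟ · ♟ ·│5
4│· · · · · · ♙ ·│4
3│· ♙ · · ♙ ♙ · ·│3
2│♙ · ♙ ♙ · · · ♙│2
1│♖ ♘ ♗ ♕ ♔ ♗ ♘ ♖│1
  ─────────────────
  a b c d e f g h


4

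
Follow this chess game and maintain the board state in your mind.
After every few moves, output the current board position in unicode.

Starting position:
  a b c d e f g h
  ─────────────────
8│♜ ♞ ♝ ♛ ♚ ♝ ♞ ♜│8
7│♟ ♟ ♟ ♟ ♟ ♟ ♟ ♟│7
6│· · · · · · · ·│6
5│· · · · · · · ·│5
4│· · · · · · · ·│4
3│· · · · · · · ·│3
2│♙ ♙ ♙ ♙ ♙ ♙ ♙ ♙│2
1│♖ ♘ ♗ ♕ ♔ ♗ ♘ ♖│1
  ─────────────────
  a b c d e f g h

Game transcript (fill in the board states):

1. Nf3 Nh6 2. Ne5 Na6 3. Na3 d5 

  a b c d e f g h
  ─────────────────
8│♜ · ♝ ♛ ♚ ♝ · ♜│8
7│♟ ♟ ♟ · ♟ ♟ ♟ ♟│7
6│♞ · · · · · · ♞│6
5│· · · ♟ ♘ · · ·│5
4│· · · · · · · ·│4
3│♘ · · · · · · ·│3
2│♙ ♙ ♙ ♙ ♙ ♙ ♙ ♙│2
1│♖ · ♗ ♕ ♔ ♗ · ♖│1
  ─────────────────
  a b c d e f g h

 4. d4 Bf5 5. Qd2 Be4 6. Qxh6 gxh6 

  a b c d e f g h
  ─────────────────
8│♜ · · ♛ ♚ ♝ · ♜│8
7│♟ ♟ ♟ · ♟ ♟ · ♟│7
6│♞ · · · · · · ♟│6
5│· · · ♟ ♘ · · ·│5
4│· · · ♙ ♝ · · ·│4
3│♘ · · · · · · ·│3
2│♙ ♙ ♙ · ♙ ♙ ♙ ♙│2
1│♖ · ♗ · ♔ ♗ · ♖│1
  ─────────────────
  a b c d e f g h

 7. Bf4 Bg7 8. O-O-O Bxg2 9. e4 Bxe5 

  a b c d e f g h
  ─────────────────
8│♜ · · ♛ ♚ · · ♜│8
7│♟ ♟ ♟ · ♟ ♟ · ♟│7
6│♞ · · · · · · ♟│6
5│· · · ♟ ♝ · · ·│5
4│· · · ♙ ♙ ♗ · ·│4
3│♘ · · · · · · ·│3
2│♙ ♙ ♙ · · ♙ ♝ ♙│2
1│· · ♔ ♖ · ♗ · ♖│1
  ─────────────────
  a b c d e f g h

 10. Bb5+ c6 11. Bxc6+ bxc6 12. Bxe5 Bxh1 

  a b c d e f g h
  ─────────────────
8│♜ · · ♛ ♚ · · ♜│8
7│♟ · · · ♟ ♟ · ♟│7
6│♞ · ♟ · · · · ♟│6
5│· · · ♟ ♗ · · ·│5
4│· · · ♙ ♙ · · ·│4
3│♘ · · · · · · ·│3
2│♙ ♙ ♙ · · ♙ · ♙│2
1│· · ♔ ♖ · · · ♝│1
  ─────────────────
  a b c d e f g h

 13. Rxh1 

  a b c d e f g h
  ─────────────────
8│♜ · · ♛ ♚ · · ♜│8
7│♟ · · · ♟ ♟ · ♟│7
6│♞ · ♟ · · · · ♟│6
5│· · · ♟ ♗ · · ·│5
4│· · · ♙ ♙ · · ·│4
3│♘ · · · · · · ·│3
2│♙ ♙ ♙ · · ♙ · ♙│2
1│· · ♔ · · · · ♖│1
  ─────────────────
  a b c d e f g h


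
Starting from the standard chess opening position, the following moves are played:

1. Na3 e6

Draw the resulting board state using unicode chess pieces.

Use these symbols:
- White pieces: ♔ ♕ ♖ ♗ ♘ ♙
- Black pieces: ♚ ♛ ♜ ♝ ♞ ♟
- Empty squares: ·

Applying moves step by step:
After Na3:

♜ ♞ ♝ ♛ ♚ ♝ ♞ ♜
♟ ♟ ♟ ♟ ♟ ♟ ♟ ♟
· · · · · · · ·
· · · · · · · ·
· · · · · · · ·
♘ · · · · · · ·
♙ ♙ ♙ ♙ ♙ ♙ ♙ ♙
♖ · ♗ ♕ ♔ ♗ ♘ ♖


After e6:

♜ ♞ ♝ ♛ ♚ ♝ ♞ ♜
♟ ♟ ♟ ♟ · ♟ ♟ ♟
· · · · ♟ · · ·
· · · · · · · ·
· · · · · · · ·
♘ · · · · · · ·
♙ ♙ ♙ ♙ ♙ ♙ ♙ ♙
♖ · ♗ ♕ ♔ ♗ ♘ ♖



  a b c d e f g h
  ─────────────────
8│♜ ♞ ♝ ♛ ♚ ♝ ♞ ♜│8
7│♟ ♟ ♟ ♟ · ♟ ♟ ♟│7
6│· · · · ♟ · · ·│6
5│· · · · · · · ·│5
4│· · · · · · · ·│4
3│♘ · · · · · · ·│3
2│♙ ♙ ♙ ♙ ♙ ♙ ♙ ♙│2
1│♖ · ♗ ♕ ♔ ♗ ♘ ♖│1
  ─────────────────
  a b c d e f g h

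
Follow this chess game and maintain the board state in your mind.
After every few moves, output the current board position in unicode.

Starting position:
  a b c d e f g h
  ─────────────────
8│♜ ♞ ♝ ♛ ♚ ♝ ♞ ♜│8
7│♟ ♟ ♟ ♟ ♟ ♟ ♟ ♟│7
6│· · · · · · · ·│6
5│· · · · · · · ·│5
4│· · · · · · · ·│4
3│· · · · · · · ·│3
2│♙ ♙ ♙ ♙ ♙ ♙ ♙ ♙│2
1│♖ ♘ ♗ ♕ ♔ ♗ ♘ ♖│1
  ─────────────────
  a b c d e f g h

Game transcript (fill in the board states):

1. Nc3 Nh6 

  a b c d e f g h
  ─────────────────
8│♜ ♞ ♝ ♛ ♚ ♝ · ♜│8
7│♟ ♟ ♟ ♟ ♟ ♟ ♟ ♟│7
6│· · · · · · · ♞│6
5│· · · · · · · ·│5
4│· · · · · · · ·│4
3│· · ♘ · · · · ·│3
2│♙ ♙ ♙ ♙ ♙ ♙ ♙ ♙│2
1│♖ · ♗ ♕ ♔ ♗ ♘ ♖│1
  ─────────────────
  a b c d e f g h

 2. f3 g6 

  a b c d e f g h
  ─────────────────
8│♜ ♞ ♝ ♛ ♚ ♝ · ♜│8
7│♟ ♟ ♟ ♟ ♟ ♟ · ♟│7
6│· · · · · · ♟ ♞│6
5│· · · · · · · ·│5
4│· · · · · · · ·│4
3│· · ♘ · · ♙ · ·│3
2│♙ ♙ ♙ ♙ ♙ · ♙ ♙│2
1│♖ · ♗ ♕ ♔ ♗ ♘ ♖│1
  ─────────────────
  a b c d e f g h

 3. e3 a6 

  a b c d e f g h
  ─────────────────
8│♜ ♞ ♝ ♛ ♚ ♝ · ♜│8
7│· ♟ ♟ ♟ ♟ ♟ · ♟│7
6│♟ · · · · · ♟ ♞│6
5│· · · · · · · ·│5
4│· · · · · · · ·│4
3│· · ♘ · ♙ ♙ · ·│3
2│♙ ♙ ♙ ♙ · · ♙ ♙│2
1│♖ · ♗ ♕ ♔ ♗ ♘ ♖│1
  ─────────────────
  a b c d e f g h

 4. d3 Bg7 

  a b c d e f g h
  ─────────────────
8│♜ ♞ ♝ ♛ ♚ · · ♜│8
7│· ♟ ♟ ♟ ♟ ♟ ♝ ♟│7
6│♟ · · · · · ♟ ♞│6
5│· · · · · · · ·│5
4│· · · · · · · ·│4
3│· · ♘ ♙ ♙ ♙ · ·│3
2│♙ ♙ ♙ · · · ♙ ♙│2
1│♖ · ♗ ♕ ♔ ♗ ♘ ♖│1
  ─────────────────
  a b c d e f g h



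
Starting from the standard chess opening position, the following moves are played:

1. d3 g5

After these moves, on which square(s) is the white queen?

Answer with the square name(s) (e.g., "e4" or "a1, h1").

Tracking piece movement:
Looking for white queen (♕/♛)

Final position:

  a b c d e f g h
  ─────────────────
8│♜ ♞ ♝ ♛ ♚ ♝ ♞ ♜│8
7│♟ ♟ ♟ ♟ ♟ ♟ · ♟│7
6│· · · · · · · ·│6
5│· · · · · · ♟ ·│5
4│· · · · · · · ·│4
3│· · · ♙ · · · ·│3
2│♙ ♙ ♙ · ♙ ♙ ♙ ♙│2
1│♖ ♘ ♗ ♕ ♔ ♗ ♘ ♖│1
  ─────────────────
  a b c d e f g h


d1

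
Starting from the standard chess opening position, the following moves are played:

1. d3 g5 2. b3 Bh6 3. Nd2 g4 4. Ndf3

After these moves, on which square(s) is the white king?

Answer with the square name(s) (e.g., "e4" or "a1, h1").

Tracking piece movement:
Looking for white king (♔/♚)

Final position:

  a b c d e f g h
  ─────────────────
8│♜ ♞ ♝ ♛ ♚ · ♞ ♜│8
7│♟ ♟ ♟ ♟ ♟ ♟ · ♟│7
6│· · · · · · · ♝│6
5│· · · · · · · ·│5
4│· · · · · · ♟ ·│4
3│· ♙ · ♙ · ♘ · ·│3
2│♙ · ♙ · ♙ ♙ ♙ ♙│2
1│♖ · ♗ ♕ ♔ ♗ ♘ ♖│1
  ─────────────────
  a b c d e f g h


e1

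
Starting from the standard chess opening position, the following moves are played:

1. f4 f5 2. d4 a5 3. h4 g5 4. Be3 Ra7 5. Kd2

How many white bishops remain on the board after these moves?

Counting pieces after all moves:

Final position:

  a b c d e f g h
  ─────────────────
8│· ♞ ♝ ♛ ♚ ♝ ♞ ♜│8
7│♜ ♟ ♟ ♟ ♟ · · ♟│7
6│· · · · · · · ·│6
5│♟ · · · · ♟ ♟ ·│5
4│· · · ♙ · ♙ · ♙│4
3│· · · · ♗ · · ·│3
2│♙ ♙ ♙ ♔ ♙ · ♙ ·│2
1│♖ ♘ · ♕ · ♗ ♘ ♖│1
  ─────────────────
  a b c d e f g h


2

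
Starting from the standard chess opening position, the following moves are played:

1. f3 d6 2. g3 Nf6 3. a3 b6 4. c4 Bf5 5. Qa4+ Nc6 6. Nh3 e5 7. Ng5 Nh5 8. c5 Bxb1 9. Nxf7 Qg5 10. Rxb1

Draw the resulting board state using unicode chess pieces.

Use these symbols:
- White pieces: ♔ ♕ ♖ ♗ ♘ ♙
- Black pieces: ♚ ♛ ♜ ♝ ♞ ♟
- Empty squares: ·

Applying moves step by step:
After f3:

♜ ♞ ♝ ♛ ♚ ♝ ♞ ♜
♟ ♟ ♟ ♟ ♟ ♟ ♟ ♟
· · · · · · · ·
· · · · · · · ·
· · · · · · · ·
· · · · · ♙ · ·
♙ ♙ ♙ ♙ ♙ · ♙ ♙
♖ ♘ ♗ ♕ ♔ ♗ ♘ ♖


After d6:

♜ ♞ ♝ ♛ ♚ ♝ ♞ ♜
♟ ♟ ♟ · ♟ ♟ ♟ ♟
· · · ♟ · · · ·
· · · · · · · ·
· · · · · · · ·
· · · · · ♙ · ·
♙ ♙ ♙ ♙ ♙ · ♙ ♙
♖ ♘ ♗ ♕ ♔ ♗ ♘ ♖


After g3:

♜ ♞ ♝ ♛ ♚ ♝ ♞ ♜
♟ ♟ ♟ · ♟ ♟ ♟ ♟
· · · ♟ · · · ·
· · · · · · · ·
· · · · · · · ·
· · · · · ♙ ♙ ·
♙ ♙ ♙ ♙ ♙ · · ♙
♖ ♘ ♗ ♕ ♔ ♗ ♘ ♖


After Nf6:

♜ ♞ ♝ ♛ ♚ ♝ · ♜
♟ ♟ ♟ · ♟ ♟ ♟ ♟
· · · ♟ · ♞ · ·
· · · · · · · ·
· · · · · · · ·
· · · · · ♙ ♙ ·
♙ ♙ ♙ ♙ ♙ · · ♙
♖ ♘ ♗ ♕ ♔ ♗ ♘ ♖


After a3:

♜ ♞ ♝ ♛ ♚ ♝ · ♜
♟ ♟ ♟ · ♟ ♟ ♟ ♟
· · · ♟ · ♞ · ·
· · · · · · · ·
· · · · · · · ·
♙ · · · · ♙ ♙ ·
· ♙ ♙ ♙ ♙ · · ♙
♖ ♘ ♗ ♕ ♔ ♗ ♘ ♖


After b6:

♜ ♞ ♝ ♛ ♚ ♝ · ♜
♟ · ♟ · ♟ ♟ ♟ ♟
· ♟ · ♟ · ♞ · ·
· · · · · · · ·
· · · · · · · ·
♙ · · · · ♙ ♙ ·
· ♙ ♙ ♙ ♙ · · ♙
♖ ♘ ♗ ♕ ♔ ♗ ♘ ♖


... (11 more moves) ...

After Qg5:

♜ · · · ♚ ♝ · ♜
♟ · ♟ · · ♘ ♟ ♟
· ♟ ♞ ♟ · · · ·
· · ♙ · ♟ · ♛ ♞
♕ · · · · · · ·
♙ · · · · ♙ ♙ ·
· ♙ · ♙ ♙ · · ♙
♖ ♝ ♗ · ♔ ♗ · ♖


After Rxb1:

♜ · · · ♚ ♝ · ♜
♟ · ♟ · · ♘ ♟ ♟
· ♟ ♞ ♟ · · · ·
· · ♙ · ♟ · ♛ ♞
♕ · · · · · · ·
♙ · · · · ♙ ♙ ·
· ♙ · ♙ ♙ · · ♙
· ♖ ♗ · ♔ ♗ · ♖



  a b c d e f g h
  ─────────────────
8│♜ · · · ♚ ♝ · ♜│8
7│♟ · ♟ · · ♘ ♟ ♟│7
6│· ♟ ♞ ♟ · · · ·│6
5│· · ♙ · ♟ · ♛ ♞│5
4│♕ · · · · · · ·│4
3│♙ · · · · ♙ ♙ ·│3
2│· ♙ · ♙ ♙ · · ♙│2
1│· ♖ ♗ · ♔ ♗ · ♖│1
  ─────────────────
  a b c d e f g h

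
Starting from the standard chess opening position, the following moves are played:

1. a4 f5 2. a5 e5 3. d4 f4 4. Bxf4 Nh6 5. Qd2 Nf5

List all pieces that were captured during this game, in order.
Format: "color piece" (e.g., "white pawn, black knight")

Tracking captures:
  Bxf4: captured black pawn

black pawn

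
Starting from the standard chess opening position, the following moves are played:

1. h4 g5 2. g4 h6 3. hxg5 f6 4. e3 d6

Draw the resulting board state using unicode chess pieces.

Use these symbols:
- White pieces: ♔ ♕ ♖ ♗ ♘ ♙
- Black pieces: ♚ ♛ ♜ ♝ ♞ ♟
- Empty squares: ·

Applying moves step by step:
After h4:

♜ ♞ ♝ ♛ ♚ ♝ ♞ ♜
♟ ♟ ♟ ♟ ♟ ♟ ♟ ♟
· · · · · · · ·
· · · · · · · ·
· · · · · · · ♙
· · · · · · · ·
♙ ♙ ♙ ♙ ♙ ♙ ♙ ·
♖ ♘ ♗ ♕ ♔ ♗ ♘ ♖


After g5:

♜ ♞ ♝ ♛ ♚ ♝ ♞ ♜
♟ ♟ ♟ ♟ ♟ ♟ · ♟
· · · · · · · ·
· · · · · · ♟ ·
· · · · · · · ♙
· · · · · · · ·
♙ ♙ ♙ ♙ ♙ ♙ ♙ ·
♖ ♘ ♗ ♕ ♔ ♗ ♘ ♖


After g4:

♜ ♞ ♝ ♛ ♚ ♝ ♞ ♜
♟ ♟ ♟ ♟ ♟ ♟ · ♟
· · · · · · · ·
· · · · · · ♟ ·
· · · · · · ♙ ♙
· · · · · · · ·
♙ ♙ ♙ ♙ ♙ ♙ · ·
♖ ♘ ♗ ♕ ♔ ♗ ♘ ♖


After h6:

♜ ♞ ♝ ♛ ♚ ♝ ♞ ♜
♟ ♟ ♟ ♟ ♟ ♟ · ·
· · · · · · · ♟
· · · · · · ♟ ·
· · · · · · ♙ ♙
· · · · · · · ·
♙ ♙ ♙ ♙ ♙ ♙ · ·
♖ ♘ ♗ ♕ ♔ ♗ ♘ ♖


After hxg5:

♜ ♞ ♝ ♛ ♚ ♝ ♞ ♜
♟ ♟ ♟ ♟ ♟ ♟ · ·
· · · · · · · ♟
· · · · · · ♙ ·
· · · · · · ♙ ·
· · · · · · · ·
♙ ♙ ♙ ♙ ♙ ♙ · ·
♖ ♘ ♗ ♕ ♔ ♗ ♘ ♖


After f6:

♜ ♞ ♝ ♛ ♚ ♝ ♞ ♜
♟ ♟ ♟ ♟ ♟ · · ·
· · · · · ♟ · ♟
· · · · · · ♙ ·
· · · · · · ♙ ·
· · · · · · · ·
♙ ♙ ♙ ♙ ♙ ♙ · ·
♖ ♘ ♗ ♕ ♔ ♗ ♘ ♖


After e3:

♜ ♞ ♝ ♛ ♚ ♝ ♞ ♜
♟ ♟ ♟ ♟ ♟ · · ·
· · · · · ♟ · ♟
· · · · · · ♙ ·
· · · · · · ♙ ·
· · · · ♙ · · ·
♙ ♙ ♙ ♙ · ♙ · ·
♖ ♘ ♗ ♕ ♔ ♗ ♘ ♖


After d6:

♜ ♞ ♝ ♛ ♚ ♝ ♞ ♜
♟ ♟ ♟ · ♟ · · ·
· · · ♟ · ♟ · ♟
· · · · · · ♙ ·
· · · · · · ♙ ·
· · · · ♙ · · ·
♙ ♙ ♙ ♙ · ♙ · ·
♖ ♘ ♗ ♕ ♔ ♗ ♘ ♖



  a b c d e f g h
  ─────────────────
8│♜ ♞ ♝ ♛ ♚ ♝ ♞ ♜│8
7│♟ ♟ ♟ · ♟ · · ·│7
6│· · · ♟ · ♟ · ♟│6
5│· · · · · · ♙ ·│5
4│· · · · · · ♙ ·│4
3│· · · · ♙ · · ·│3
2│♙ ♙ ♙ ♙ · ♙ · ·│2
1│♖ ♘ ♗ ♕ ♔ ♗ ♘ ♖│1
  ─────────────────
  a b c d e f g h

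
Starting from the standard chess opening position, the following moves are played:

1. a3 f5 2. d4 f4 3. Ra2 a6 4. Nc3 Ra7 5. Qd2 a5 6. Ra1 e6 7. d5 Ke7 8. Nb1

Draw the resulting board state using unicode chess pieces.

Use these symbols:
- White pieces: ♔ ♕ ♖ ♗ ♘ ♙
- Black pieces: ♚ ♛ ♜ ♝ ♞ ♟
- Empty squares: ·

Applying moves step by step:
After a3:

♜ ♞ ♝ ♛ ♚ ♝ ♞ ♜
♟ ♟ ♟ ♟ ♟ ♟ ♟ ♟
· · · · · · · ·
· · · · · · · ·
· · · · · · · ·
♙ · · · · · · ·
· ♙ ♙ ♙ ♙ ♙ ♙ ♙
♖ ♘ ♗ ♕ ♔ ♗ ♘ ♖


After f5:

♜ ♞ ♝ ♛ ♚ ♝ ♞ ♜
♟ ♟ ♟ ♟ ♟ · ♟ ♟
· · · · · · · ·
· · · · · ♟ · ·
· · · · · · · ·
♙ · · · · · · ·
· ♙ ♙ ♙ ♙ ♙ ♙ ♙
♖ ♘ ♗ ♕ ♔ ♗ ♘ ♖


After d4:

♜ ♞ ♝ ♛ ♚ ♝ ♞ ♜
♟ ♟ ♟ ♟ ♟ · ♟ ♟
· · · · · · · ·
· · · · · ♟ · ·
· · · ♙ · · · ·
♙ · · · · · · ·
· ♙ ♙ · ♙ ♙ ♙ ♙
♖ ♘ ♗ ♕ ♔ ♗ ♘ ♖


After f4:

♜ ♞ ♝ ♛ ♚ ♝ ♞ ♜
♟ ♟ ♟ ♟ ♟ · ♟ ♟
· · · · · · · ·
· · · · · · · ·
· · · ♙ · ♟ · ·
♙ · · · · · · ·
· ♙ ♙ · ♙ ♙ ♙ ♙
♖ ♘ ♗ ♕ ♔ ♗ ♘ ♖


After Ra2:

♜ ♞ ♝ ♛ ♚ ♝ ♞ ♜
♟ ♟ ♟ ♟ ♟ · ♟ ♟
· · · · · · · ·
· · · · · · · ·
· · · ♙ · ♟ · ·
♙ · · · · · · ·
♖ ♙ ♙ · ♙ ♙ ♙ ♙
· ♘ ♗ ♕ ♔ ♗ ♘ ♖


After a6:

♜ ♞ ♝ ♛ ♚ ♝ ♞ ♜
· ♟ ♟ ♟ ♟ · ♟ ♟
♟ · · · · · · ·
· · · · · · · ·
· · · ♙ · ♟ · ·
♙ · · · · · · ·
♖ ♙ ♙ · ♙ ♙ ♙ ♙
· ♘ ♗ ♕ ♔ ♗ ♘ ♖


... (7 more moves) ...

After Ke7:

· ♞ ♝ ♛ · ♝ ♞ ♜
♜ ♟ ♟ ♟ ♚ · ♟ ♟
· · · · ♟ · · ·
♟ · · ♙ · · · ·
· · · · · ♟ · ·
♙ · ♘ · · · · ·
· ♙ ♙ ♕ ♙ ♙ ♙ ♙
♖ · ♗ · ♔ ♗ ♘ ♖


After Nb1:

· ♞ ♝ ♛ · ♝ ♞ ♜
♜ ♟ ♟ ♟ ♚ · ♟ ♟
· · · · ♟ · · ·
♟ · · ♙ · · · ·
· · · · · ♟ · ·
♙ · · · · · · ·
· ♙ ♙ ♕ ♙ ♙ ♙ ♙
♖ ♘ ♗ · ♔ ♗ ♘ ♖



  a b c d e f g h
  ─────────────────
8│· ♞ ♝ ♛ · ♝ ♞ ♜│8
7│♜ ♟ ♟ ♟ ♚ · ♟ ♟│7
6│· · · · ♟ · · ·│6
5│♟ · · ♙ · · · ·│5
4│· · · · · ♟ · ·│4
3│♙ · · · · · · ·│3
2│· ♙ ♙ ♕ ♙ ♙ ♙ ♙│2
1│♖ ♘ ♗ · ♔ ♗ ♘ ♖│1
  ─────────────────
  a b c d e f g h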